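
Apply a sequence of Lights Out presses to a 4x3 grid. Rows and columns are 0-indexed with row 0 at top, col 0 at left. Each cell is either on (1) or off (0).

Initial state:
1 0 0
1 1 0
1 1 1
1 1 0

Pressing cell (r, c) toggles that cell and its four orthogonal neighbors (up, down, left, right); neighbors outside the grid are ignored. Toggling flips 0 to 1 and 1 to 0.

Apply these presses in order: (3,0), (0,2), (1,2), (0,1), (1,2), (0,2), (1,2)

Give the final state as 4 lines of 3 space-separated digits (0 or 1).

Answer: 0 1 0
1 1 1
0 1 0
0 0 0

Derivation:
After press 1 at (3,0):
1 0 0
1 1 0
0 1 1
0 0 0

After press 2 at (0,2):
1 1 1
1 1 1
0 1 1
0 0 0

After press 3 at (1,2):
1 1 0
1 0 0
0 1 0
0 0 0

After press 4 at (0,1):
0 0 1
1 1 0
0 1 0
0 0 0

After press 5 at (1,2):
0 0 0
1 0 1
0 1 1
0 0 0

After press 6 at (0,2):
0 1 1
1 0 0
0 1 1
0 0 0

After press 7 at (1,2):
0 1 0
1 1 1
0 1 0
0 0 0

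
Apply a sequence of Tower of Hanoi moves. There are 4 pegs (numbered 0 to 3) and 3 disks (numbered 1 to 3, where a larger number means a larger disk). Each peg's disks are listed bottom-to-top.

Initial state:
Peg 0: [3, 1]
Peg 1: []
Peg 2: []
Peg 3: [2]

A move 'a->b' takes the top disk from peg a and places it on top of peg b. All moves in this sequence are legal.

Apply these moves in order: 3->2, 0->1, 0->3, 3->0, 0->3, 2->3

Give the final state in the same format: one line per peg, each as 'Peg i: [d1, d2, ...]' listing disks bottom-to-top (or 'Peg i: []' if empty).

After move 1 (3->2):
Peg 0: [3, 1]
Peg 1: []
Peg 2: [2]
Peg 3: []

After move 2 (0->1):
Peg 0: [3]
Peg 1: [1]
Peg 2: [2]
Peg 3: []

After move 3 (0->3):
Peg 0: []
Peg 1: [1]
Peg 2: [2]
Peg 3: [3]

After move 4 (3->0):
Peg 0: [3]
Peg 1: [1]
Peg 2: [2]
Peg 3: []

After move 5 (0->3):
Peg 0: []
Peg 1: [1]
Peg 2: [2]
Peg 3: [3]

After move 6 (2->3):
Peg 0: []
Peg 1: [1]
Peg 2: []
Peg 3: [3, 2]

Answer: Peg 0: []
Peg 1: [1]
Peg 2: []
Peg 3: [3, 2]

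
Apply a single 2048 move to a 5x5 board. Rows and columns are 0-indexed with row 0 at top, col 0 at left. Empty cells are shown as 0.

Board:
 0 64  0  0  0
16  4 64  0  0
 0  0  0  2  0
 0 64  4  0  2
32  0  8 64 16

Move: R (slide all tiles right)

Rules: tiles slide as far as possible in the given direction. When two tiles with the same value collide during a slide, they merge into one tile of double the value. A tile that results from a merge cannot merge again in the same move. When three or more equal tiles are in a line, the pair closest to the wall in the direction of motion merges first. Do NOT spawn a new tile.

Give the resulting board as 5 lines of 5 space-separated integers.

Answer:  0  0  0  0 64
 0  0 16  4 64
 0  0  0  0  2
 0  0 64  4  2
 0 32  8 64 16

Derivation:
Slide right:
row 0: [0, 64, 0, 0, 0] -> [0, 0, 0, 0, 64]
row 1: [16, 4, 64, 0, 0] -> [0, 0, 16, 4, 64]
row 2: [0, 0, 0, 2, 0] -> [0, 0, 0, 0, 2]
row 3: [0, 64, 4, 0, 2] -> [0, 0, 64, 4, 2]
row 4: [32, 0, 8, 64, 16] -> [0, 32, 8, 64, 16]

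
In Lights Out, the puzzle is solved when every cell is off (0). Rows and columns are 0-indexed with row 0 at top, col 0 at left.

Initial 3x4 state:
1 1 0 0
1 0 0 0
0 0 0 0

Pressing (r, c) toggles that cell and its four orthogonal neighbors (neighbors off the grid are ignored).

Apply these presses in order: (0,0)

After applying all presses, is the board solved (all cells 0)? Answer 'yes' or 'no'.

After press 1 at (0,0):
0 0 0 0
0 0 0 0
0 0 0 0

Lights still on: 0

Answer: yes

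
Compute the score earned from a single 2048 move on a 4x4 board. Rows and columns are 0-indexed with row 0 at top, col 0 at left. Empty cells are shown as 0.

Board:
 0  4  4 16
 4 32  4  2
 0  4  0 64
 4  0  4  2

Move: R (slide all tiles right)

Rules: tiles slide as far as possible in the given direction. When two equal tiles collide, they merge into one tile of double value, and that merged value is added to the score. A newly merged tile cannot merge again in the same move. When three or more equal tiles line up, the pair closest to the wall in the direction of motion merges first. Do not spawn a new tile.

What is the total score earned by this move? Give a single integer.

Answer: 16

Derivation:
Slide right:
row 0: [0, 4, 4, 16] -> [0, 0, 8, 16]  score +8 (running 8)
row 1: [4, 32, 4, 2] -> [4, 32, 4, 2]  score +0 (running 8)
row 2: [0, 4, 0, 64] -> [0, 0, 4, 64]  score +0 (running 8)
row 3: [4, 0, 4, 2] -> [0, 0, 8, 2]  score +8 (running 16)
Board after move:
 0  0  8 16
 4 32  4  2
 0  0  4 64
 0  0  8  2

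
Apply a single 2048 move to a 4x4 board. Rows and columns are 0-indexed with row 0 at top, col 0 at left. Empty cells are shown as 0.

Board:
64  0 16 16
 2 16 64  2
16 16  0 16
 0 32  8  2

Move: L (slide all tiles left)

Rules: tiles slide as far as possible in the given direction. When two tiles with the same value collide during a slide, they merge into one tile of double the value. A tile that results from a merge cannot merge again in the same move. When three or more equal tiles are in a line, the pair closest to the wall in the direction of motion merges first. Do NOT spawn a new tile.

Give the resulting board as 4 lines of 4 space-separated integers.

Answer: 64 32  0  0
 2 16 64  2
32 16  0  0
32  8  2  0

Derivation:
Slide left:
row 0: [64, 0, 16, 16] -> [64, 32, 0, 0]
row 1: [2, 16, 64, 2] -> [2, 16, 64, 2]
row 2: [16, 16, 0, 16] -> [32, 16, 0, 0]
row 3: [0, 32, 8, 2] -> [32, 8, 2, 0]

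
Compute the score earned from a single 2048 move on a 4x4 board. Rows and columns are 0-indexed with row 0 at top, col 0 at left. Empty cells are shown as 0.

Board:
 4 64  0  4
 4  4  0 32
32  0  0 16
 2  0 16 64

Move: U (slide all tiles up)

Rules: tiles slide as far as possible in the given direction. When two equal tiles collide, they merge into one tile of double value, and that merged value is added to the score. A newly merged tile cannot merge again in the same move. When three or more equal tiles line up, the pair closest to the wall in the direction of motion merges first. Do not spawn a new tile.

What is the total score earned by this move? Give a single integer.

Slide up:
col 0: [4, 4, 32, 2] -> [8, 32, 2, 0]  score +8 (running 8)
col 1: [64, 4, 0, 0] -> [64, 4, 0, 0]  score +0 (running 8)
col 2: [0, 0, 0, 16] -> [16, 0, 0, 0]  score +0 (running 8)
col 3: [4, 32, 16, 64] -> [4, 32, 16, 64]  score +0 (running 8)
Board after move:
 8 64 16  4
32  4  0 32
 2  0  0 16
 0  0  0 64

Answer: 8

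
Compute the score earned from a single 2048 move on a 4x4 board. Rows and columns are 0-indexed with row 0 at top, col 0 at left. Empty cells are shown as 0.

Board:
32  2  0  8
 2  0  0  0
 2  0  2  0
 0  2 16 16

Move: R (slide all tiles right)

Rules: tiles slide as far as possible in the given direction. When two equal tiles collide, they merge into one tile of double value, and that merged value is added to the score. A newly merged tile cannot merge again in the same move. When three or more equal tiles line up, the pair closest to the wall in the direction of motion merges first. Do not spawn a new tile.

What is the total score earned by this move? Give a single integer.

Slide right:
row 0: [32, 2, 0, 8] -> [0, 32, 2, 8]  score +0 (running 0)
row 1: [2, 0, 0, 0] -> [0, 0, 0, 2]  score +0 (running 0)
row 2: [2, 0, 2, 0] -> [0, 0, 0, 4]  score +4 (running 4)
row 3: [0, 2, 16, 16] -> [0, 0, 2, 32]  score +32 (running 36)
Board after move:
 0 32  2  8
 0  0  0  2
 0  0  0  4
 0  0  2 32

Answer: 36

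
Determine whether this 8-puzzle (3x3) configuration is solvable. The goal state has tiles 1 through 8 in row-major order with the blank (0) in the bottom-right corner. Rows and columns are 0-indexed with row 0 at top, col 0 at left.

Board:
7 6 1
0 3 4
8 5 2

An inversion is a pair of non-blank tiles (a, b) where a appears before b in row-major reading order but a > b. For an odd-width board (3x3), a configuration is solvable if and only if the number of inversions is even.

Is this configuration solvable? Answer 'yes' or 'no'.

Answer: yes

Derivation:
Inversions (pairs i<j in row-major order where tile[i] > tile[j] > 0): 16
16 is even, so the puzzle is solvable.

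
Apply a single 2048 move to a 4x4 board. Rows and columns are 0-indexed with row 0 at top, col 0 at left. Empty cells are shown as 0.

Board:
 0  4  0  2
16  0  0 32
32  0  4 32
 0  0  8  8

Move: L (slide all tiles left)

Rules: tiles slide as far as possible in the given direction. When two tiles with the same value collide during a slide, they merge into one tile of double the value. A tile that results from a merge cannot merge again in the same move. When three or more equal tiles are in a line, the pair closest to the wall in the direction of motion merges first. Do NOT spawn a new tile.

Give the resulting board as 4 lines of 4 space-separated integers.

Answer:  4  2  0  0
16 32  0  0
32  4 32  0
16  0  0  0

Derivation:
Slide left:
row 0: [0, 4, 0, 2] -> [4, 2, 0, 0]
row 1: [16, 0, 0, 32] -> [16, 32, 0, 0]
row 2: [32, 0, 4, 32] -> [32, 4, 32, 0]
row 3: [0, 0, 8, 8] -> [16, 0, 0, 0]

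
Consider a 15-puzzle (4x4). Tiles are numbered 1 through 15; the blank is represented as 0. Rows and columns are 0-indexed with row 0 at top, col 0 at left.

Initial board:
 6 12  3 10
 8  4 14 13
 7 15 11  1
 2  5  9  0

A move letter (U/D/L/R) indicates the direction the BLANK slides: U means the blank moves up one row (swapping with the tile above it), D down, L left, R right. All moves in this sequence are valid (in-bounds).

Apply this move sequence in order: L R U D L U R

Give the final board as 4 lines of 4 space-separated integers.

Answer:  6 12  3 10
 8  4 14 13
 7 15  1  0
 2  5 11  9

Derivation:
After move 1 (L):
 6 12  3 10
 8  4 14 13
 7 15 11  1
 2  5  0  9

After move 2 (R):
 6 12  3 10
 8  4 14 13
 7 15 11  1
 2  5  9  0

After move 3 (U):
 6 12  3 10
 8  4 14 13
 7 15 11  0
 2  5  9  1

After move 4 (D):
 6 12  3 10
 8  4 14 13
 7 15 11  1
 2  5  9  0

After move 5 (L):
 6 12  3 10
 8  4 14 13
 7 15 11  1
 2  5  0  9

After move 6 (U):
 6 12  3 10
 8  4 14 13
 7 15  0  1
 2  5 11  9

After move 7 (R):
 6 12  3 10
 8  4 14 13
 7 15  1  0
 2  5 11  9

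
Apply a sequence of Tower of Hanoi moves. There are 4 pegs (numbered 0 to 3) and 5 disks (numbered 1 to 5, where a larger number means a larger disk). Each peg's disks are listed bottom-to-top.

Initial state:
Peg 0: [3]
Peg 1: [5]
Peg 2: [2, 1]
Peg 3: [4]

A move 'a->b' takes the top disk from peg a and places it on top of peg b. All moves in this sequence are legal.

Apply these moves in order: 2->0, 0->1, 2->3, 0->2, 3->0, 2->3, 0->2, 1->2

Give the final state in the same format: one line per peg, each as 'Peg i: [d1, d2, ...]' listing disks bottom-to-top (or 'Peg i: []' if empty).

After move 1 (2->0):
Peg 0: [3, 1]
Peg 1: [5]
Peg 2: [2]
Peg 3: [4]

After move 2 (0->1):
Peg 0: [3]
Peg 1: [5, 1]
Peg 2: [2]
Peg 3: [4]

After move 3 (2->3):
Peg 0: [3]
Peg 1: [5, 1]
Peg 2: []
Peg 3: [4, 2]

After move 4 (0->2):
Peg 0: []
Peg 1: [5, 1]
Peg 2: [3]
Peg 3: [4, 2]

After move 5 (3->0):
Peg 0: [2]
Peg 1: [5, 1]
Peg 2: [3]
Peg 3: [4]

After move 6 (2->3):
Peg 0: [2]
Peg 1: [5, 1]
Peg 2: []
Peg 3: [4, 3]

After move 7 (0->2):
Peg 0: []
Peg 1: [5, 1]
Peg 2: [2]
Peg 3: [4, 3]

After move 8 (1->2):
Peg 0: []
Peg 1: [5]
Peg 2: [2, 1]
Peg 3: [4, 3]

Answer: Peg 0: []
Peg 1: [5]
Peg 2: [2, 1]
Peg 3: [4, 3]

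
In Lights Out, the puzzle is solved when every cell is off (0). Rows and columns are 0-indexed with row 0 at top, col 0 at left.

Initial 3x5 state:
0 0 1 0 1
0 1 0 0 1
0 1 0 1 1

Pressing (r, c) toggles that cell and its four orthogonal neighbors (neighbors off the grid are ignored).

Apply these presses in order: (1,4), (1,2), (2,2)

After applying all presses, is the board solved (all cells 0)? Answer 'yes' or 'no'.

After press 1 at (1,4):
0 0 1 0 0
0 1 0 1 0
0 1 0 1 0

After press 2 at (1,2):
0 0 0 0 0
0 0 1 0 0
0 1 1 1 0

After press 3 at (2,2):
0 0 0 0 0
0 0 0 0 0
0 0 0 0 0

Lights still on: 0

Answer: yes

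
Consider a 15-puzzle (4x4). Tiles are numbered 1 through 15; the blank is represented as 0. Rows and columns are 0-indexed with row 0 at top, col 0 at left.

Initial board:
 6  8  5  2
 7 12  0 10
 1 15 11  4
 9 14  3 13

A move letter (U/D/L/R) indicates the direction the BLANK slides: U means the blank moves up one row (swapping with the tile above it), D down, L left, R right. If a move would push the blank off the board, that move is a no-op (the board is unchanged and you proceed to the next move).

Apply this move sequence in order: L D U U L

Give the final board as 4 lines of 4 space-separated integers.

Answer:  0  6  5  2
 7  8 12 10
 1 15 11  4
 9 14  3 13

Derivation:
After move 1 (L):
 6  8  5  2
 7  0 12 10
 1 15 11  4
 9 14  3 13

After move 2 (D):
 6  8  5  2
 7 15 12 10
 1  0 11  4
 9 14  3 13

After move 3 (U):
 6  8  5  2
 7  0 12 10
 1 15 11  4
 9 14  3 13

After move 4 (U):
 6  0  5  2
 7  8 12 10
 1 15 11  4
 9 14  3 13

After move 5 (L):
 0  6  5  2
 7  8 12 10
 1 15 11  4
 9 14  3 13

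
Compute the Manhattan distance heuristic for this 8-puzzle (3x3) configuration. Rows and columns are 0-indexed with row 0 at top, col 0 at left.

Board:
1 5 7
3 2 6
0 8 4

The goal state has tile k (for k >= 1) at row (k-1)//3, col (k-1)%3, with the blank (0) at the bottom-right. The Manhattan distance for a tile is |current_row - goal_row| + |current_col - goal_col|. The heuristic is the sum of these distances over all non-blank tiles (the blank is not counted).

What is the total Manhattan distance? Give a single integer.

Answer: 12

Derivation:
Tile 1: at (0,0), goal (0,0), distance |0-0|+|0-0| = 0
Tile 5: at (0,1), goal (1,1), distance |0-1|+|1-1| = 1
Tile 7: at (0,2), goal (2,0), distance |0-2|+|2-0| = 4
Tile 3: at (1,0), goal (0,2), distance |1-0|+|0-2| = 3
Tile 2: at (1,1), goal (0,1), distance |1-0|+|1-1| = 1
Tile 6: at (1,2), goal (1,2), distance |1-1|+|2-2| = 0
Tile 8: at (2,1), goal (2,1), distance |2-2|+|1-1| = 0
Tile 4: at (2,2), goal (1,0), distance |2-1|+|2-0| = 3
Sum: 0 + 1 + 4 + 3 + 1 + 0 + 0 + 3 = 12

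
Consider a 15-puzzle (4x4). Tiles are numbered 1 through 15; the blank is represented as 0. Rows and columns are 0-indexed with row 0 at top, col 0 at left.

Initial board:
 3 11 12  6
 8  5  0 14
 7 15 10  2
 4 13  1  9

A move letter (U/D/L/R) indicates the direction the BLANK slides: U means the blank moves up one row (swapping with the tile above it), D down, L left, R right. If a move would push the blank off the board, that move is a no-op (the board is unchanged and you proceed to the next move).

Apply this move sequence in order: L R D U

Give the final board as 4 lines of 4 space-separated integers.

Answer:  3 11 12  6
 8  5  0 14
 7 15 10  2
 4 13  1  9

Derivation:
After move 1 (L):
 3 11 12  6
 8  0  5 14
 7 15 10  2
 4 13  1  9

After move 2 (R):
 3 11 12  6
 8  5  0 14
 7 15 10  2
 4 13  1  9

After move 3 (D):
 3 11 12  6
 8  5 10 14
 7 15  0  2
 4 13  1  9

After move 4 (U):
 3 11 12  6
 8  5  0 14
 7 15 10  2
 4 13  1  9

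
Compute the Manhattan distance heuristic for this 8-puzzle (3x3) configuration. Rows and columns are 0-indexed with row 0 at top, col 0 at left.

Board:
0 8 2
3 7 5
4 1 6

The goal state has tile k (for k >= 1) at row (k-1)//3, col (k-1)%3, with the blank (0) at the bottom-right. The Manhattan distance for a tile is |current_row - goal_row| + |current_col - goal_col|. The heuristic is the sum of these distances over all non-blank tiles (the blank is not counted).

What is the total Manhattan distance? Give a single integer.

Answer: 14

Derivation:
Tile 8: at (0,1), goal (2,1), distance |0-2|+|1-1| = 2
Tile 2: at (0,2), goal (0,1), distance |0-0|+|2-1| = 1
Tile 3: at (1,0), goal (0,2), distance |1-0|+|0-2| = 3
Tile 7: at (1,1), goal (2,0), distance |1-2|+|1-0| = 2
Tile 5: at (1,2), goal (1,1), distance |1-1|+|2-1| = 1
Tile 4: at (2,0), goal (1,0), distance |2-1|+|0-0| = 1
Tile 1: at (2,1), goal (0,0), distance |2-0|+|1-0| = 3
Tile 6: at (2,2), goal (1,2), distance |2-1|+|2-2| = 1
Sum: 2 + 1 + 3 + 2 + 1 + 1 + 3 + 1 = 14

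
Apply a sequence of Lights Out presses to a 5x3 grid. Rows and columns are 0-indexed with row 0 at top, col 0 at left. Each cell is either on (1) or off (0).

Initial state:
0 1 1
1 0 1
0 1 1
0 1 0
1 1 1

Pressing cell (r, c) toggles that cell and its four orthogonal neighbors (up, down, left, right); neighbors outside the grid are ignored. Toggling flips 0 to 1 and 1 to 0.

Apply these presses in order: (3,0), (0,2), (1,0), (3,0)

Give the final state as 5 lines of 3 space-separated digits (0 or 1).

After press 1 at (3,0):
0 1 1
1 0 1
1 1 1
1 0 0
0 1 1

After press 2 at (0,2):
0 0 0
1 0 0
1 1 1
1 0 0
0 1 1

After press 3 at (1,0):
1 0 0
0 1 0
0 1 1
1 0 0
0 1 1

After press 4 at (3,0):
1 0 0
0 1 0
1 1 1
0 1 0
1 1 1

Answer: 1 0 0
0 1 0
1 1 1
0 1 0
1 1 1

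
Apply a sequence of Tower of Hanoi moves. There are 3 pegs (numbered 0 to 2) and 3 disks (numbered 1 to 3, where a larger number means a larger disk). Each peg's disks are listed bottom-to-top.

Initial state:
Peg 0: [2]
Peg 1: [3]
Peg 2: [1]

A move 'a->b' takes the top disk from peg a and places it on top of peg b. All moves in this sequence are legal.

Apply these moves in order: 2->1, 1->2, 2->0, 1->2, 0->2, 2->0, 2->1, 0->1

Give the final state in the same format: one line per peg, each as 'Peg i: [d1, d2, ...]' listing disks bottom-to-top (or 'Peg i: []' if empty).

Answer: Peg 0: [2]
Peg 1: [3, 1]
Peg 2: []

Derivation:
After move 1 (2->1):
Peg 0: [2]
Peg 1: [3, 1]
Peg 2: []

After move 2 (1->2):
Peg 0: [2]
Peg 1: [3]
Peg 2: [1]

After move 3 (2->0):
Peg 0: [2, 1]
Peg 1: [3]
Peg 2: []

After move 4 (1->2):
Peg 0: [2, 1]
Peg 1: []
Peg 2: [3]

After move 5 (0->2):
Peg 0: [2]
Peg 1: []
Peg 2: [3, 1]

After move 6 (2->0):
Peg 0: [2, 1]
Peg 1: []
Peg 2: [3]

After move 7 (2->1):
Peg 0: [2, 1]
Peg 1: [3]
Peg 2: []

After move 8 (0->1):
Peg 0: [2]
Peg 1: [3, 1]
Peg 2: []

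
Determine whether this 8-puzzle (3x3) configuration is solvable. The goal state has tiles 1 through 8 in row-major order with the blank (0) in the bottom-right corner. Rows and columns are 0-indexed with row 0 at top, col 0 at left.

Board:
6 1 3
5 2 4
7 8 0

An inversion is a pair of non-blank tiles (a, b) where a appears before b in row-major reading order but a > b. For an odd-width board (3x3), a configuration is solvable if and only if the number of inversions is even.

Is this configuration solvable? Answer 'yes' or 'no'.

Inversions (pairs i<j in row-major order where tile[i] > tile[j] > 0): 8
8 is even, so the puzzle is solvable.

Answer: yes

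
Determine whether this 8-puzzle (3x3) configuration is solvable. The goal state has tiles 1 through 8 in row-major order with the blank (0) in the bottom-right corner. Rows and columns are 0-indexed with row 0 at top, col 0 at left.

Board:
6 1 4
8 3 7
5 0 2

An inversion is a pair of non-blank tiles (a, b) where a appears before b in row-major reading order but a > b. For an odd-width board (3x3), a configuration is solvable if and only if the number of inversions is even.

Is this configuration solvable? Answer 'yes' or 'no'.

Answer: no

Derivation:
Inversions (pairs i<j in row-major order where tile[i] > tile[j] > 0): 15
15 is odd, so the puzzle is not solvable.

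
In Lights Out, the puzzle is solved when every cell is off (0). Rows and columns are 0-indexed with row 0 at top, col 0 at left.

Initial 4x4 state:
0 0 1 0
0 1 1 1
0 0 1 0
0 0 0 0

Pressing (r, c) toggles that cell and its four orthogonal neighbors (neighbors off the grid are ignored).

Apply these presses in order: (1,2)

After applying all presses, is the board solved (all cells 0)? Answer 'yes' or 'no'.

Answer: yes

Derivation:
After press 1 at (1,2):
0 0 0 0
0 0 0 0
0 0 0 0
0 0 0 0

Lights still on: 0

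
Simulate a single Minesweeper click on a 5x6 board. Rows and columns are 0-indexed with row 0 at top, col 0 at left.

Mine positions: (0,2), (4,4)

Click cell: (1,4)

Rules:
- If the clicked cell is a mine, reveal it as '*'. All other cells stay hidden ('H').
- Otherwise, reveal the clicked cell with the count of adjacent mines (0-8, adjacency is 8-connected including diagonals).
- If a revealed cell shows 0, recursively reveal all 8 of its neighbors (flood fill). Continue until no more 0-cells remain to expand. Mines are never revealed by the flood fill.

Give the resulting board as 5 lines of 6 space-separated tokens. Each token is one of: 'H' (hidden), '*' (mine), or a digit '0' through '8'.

0 1 H 1 0 0
0 1 1 1 0 0
0 0 0 0 0 0
0 0 0 1 1 1
0 0 0 1 H H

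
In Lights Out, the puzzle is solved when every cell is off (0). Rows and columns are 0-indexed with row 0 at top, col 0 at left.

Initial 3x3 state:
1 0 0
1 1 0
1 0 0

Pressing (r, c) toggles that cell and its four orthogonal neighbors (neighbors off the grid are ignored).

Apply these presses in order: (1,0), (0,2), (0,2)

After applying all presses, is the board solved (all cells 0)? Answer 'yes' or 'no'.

After press 1 at (1,0):
0 0 0
0 0 0
0 0 0

After press 2 at (0,2):
0 1 1
0 0 1
0 0 0

After press 3 at (0,2):
0 0 0
0 0 0
0 0 0

Lights still on: 0

Answer: yes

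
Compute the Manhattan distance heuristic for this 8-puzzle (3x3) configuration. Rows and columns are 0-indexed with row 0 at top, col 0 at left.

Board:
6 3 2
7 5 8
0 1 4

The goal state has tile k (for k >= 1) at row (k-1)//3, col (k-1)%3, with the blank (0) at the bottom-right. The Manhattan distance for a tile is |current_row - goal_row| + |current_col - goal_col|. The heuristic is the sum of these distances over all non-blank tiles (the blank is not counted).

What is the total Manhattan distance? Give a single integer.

Tile 6: at (0,0), goal (1,2), distance |0-1|+|0-2| = 3
Tile 3: at (0,1), goal (0,2), distance |0-0|+|1-2| = 1
Tile 2: at (0,2), goal (0,1), distance |0-0|+|2-1| = 1
Tile 7: at (1,0), goal (2,0), distance |1-2|+|0-0| = 1
Tile 5: at (1,1), goal (1,1), distance |1-1|+|1-1| = 0
Tile 8: at (1,2), goal (2,1), distance |1-2|+|2-1| = 2
Tile 1: at (2,1), goal (0,0), distance |2-0|+|1-0| = 3
Tile 4: at (2,2), goal (1,0), distance |2-1|+|2-0| = 3
Sum: 3 + 1 + 1 + 1 + 0 + 2 + 3 + 3 = 14

Answer: 14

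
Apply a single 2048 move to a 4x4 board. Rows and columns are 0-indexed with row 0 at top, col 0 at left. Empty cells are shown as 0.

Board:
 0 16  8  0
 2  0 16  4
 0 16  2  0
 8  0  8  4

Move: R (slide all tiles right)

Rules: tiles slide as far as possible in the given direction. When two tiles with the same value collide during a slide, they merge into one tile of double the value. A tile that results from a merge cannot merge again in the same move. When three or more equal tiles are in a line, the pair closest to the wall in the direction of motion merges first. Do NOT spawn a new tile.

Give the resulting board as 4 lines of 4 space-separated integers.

Slide right:
row 0: [0, 16, 8, 0] -> [0, 0, 16, 8]
row 1: [2, 0, 16, 4] -> [0, 2, 16, 4]
row 2: [0, 16, 2, 0] -> [0, 0, 16, 2]
row 3: [8, 0, 8, 4] -> [0, 0, 16, 4]

Answer:  0  0 16  8
 0  2 16  4
 0  0 16  2
 0  0 16  4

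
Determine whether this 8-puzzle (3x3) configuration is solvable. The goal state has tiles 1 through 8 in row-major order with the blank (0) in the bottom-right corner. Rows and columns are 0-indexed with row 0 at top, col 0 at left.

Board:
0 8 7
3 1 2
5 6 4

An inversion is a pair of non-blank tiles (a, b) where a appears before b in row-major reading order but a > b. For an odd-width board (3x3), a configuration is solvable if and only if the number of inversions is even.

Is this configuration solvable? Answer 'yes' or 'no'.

Answer: no

Derivation:
Inversions (pairs i<j in row-major order where tile[i] > tile[j] > 0): 17
17 is odd, so the puzzle is not solvable.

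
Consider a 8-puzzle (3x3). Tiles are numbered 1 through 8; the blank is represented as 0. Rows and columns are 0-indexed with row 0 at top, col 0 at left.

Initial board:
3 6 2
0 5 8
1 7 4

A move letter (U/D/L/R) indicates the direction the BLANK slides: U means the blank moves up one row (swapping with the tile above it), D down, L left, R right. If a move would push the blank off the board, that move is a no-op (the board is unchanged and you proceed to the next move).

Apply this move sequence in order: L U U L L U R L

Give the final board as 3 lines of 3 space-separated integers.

Answer: 0 6 2
3 5 8
1 7 4

Derivation:
After move 1 (L):
3 6 2
0 5 8
1 7 4

After move 2 (U):
0 6 2
3 5 8
1 7 4

After move 3 (U):
0 6 2
3 5 8
1 7 4

After move 4 (L):
0 6 2
3 5 8
1 7 4

After move 5 (L):
0 6 2
3 5 8
1 7 4

After move 6 (U):
0 6 2
3 5 8
1 7 4

After move 7 (R):
6 0 2
3 5 8
1 7 4

After move 8 (L):
0 6 2
3 5 8
1 7 4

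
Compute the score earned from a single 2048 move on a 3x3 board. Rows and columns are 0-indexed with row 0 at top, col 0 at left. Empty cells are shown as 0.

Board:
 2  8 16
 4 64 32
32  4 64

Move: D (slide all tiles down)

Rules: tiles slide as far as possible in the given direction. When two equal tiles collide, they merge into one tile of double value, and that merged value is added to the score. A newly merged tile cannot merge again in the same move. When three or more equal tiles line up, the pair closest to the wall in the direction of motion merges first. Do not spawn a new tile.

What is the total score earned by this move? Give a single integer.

Slide down:
col 0: [2, 4, 32] -> [2, 4, 32]  score +0 (running 0)
col 1: [8, 64, 4] -> [8, 64, 4]  score +0 (running 0)
col 2: [16, 32, 64] -> [16, 32, 64]  score +0 (running 0)
Board after move:
 2  8 16
 4 64 32
32  4 64

Answer: 0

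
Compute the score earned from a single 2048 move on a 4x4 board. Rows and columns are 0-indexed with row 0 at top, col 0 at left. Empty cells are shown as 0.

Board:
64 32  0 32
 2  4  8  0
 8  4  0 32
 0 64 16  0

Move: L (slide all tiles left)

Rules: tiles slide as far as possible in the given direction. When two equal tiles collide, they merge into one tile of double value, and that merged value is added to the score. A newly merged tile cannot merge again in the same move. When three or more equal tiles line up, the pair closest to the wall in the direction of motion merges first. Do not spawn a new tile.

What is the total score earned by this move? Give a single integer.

Slide left:
row 0: [64, 32, 0, 32] -> [64, 64, 0, 0]  score +64 (running 64)
row 1: [2, 4, 8, 0] -> [2, 4, 8, 0]  score +0 (running 64)
row 2: [8, 4, 0, 32] -> [8, 4, 32, 0]  score +0 (running 64)
row 3: [0, 64, 16, 0] -> [64, 16, 0, 0]  score +0 (running 64)
Board after move:
64 64  0  0
 2  4  8  0
 8  4 32  0
64 16  0  0

Answer: 64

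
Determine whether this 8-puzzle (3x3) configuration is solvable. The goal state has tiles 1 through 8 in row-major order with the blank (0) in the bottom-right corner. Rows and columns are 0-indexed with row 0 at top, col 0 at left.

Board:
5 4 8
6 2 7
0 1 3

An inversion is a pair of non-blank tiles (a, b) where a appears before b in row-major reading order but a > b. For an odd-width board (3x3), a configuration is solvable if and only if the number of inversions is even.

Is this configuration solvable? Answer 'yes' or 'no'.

Inversions (pairs i<j in row-major order where tile[i] > tile[j] > 0): 18
18 is even, so the puzzle is solvable.

Answer: yes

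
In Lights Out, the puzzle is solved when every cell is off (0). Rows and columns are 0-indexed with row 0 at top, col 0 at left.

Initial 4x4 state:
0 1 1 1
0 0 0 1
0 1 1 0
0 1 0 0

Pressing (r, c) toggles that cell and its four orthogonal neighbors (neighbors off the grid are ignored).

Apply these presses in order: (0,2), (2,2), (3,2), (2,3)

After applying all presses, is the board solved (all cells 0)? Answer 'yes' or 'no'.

Answer: yes

Derivation:
After press 1 at (0,2):
0 0 0 0
0 0 1 1
0 1 1 0
0 1 0 0

After press 2 at (2,2):
0 0 0 0
0 0 0 1
0 0 0 1
0 1 1 0

After press 3 at (3,2):
0 0 0 0
0 0 0 1
0 0 1 1
0 0 0 1

After press 4 at (2,3):
0 0 0 0
0 0 0 0
0 0 0 0
0 0 0 0

Lights still on: 0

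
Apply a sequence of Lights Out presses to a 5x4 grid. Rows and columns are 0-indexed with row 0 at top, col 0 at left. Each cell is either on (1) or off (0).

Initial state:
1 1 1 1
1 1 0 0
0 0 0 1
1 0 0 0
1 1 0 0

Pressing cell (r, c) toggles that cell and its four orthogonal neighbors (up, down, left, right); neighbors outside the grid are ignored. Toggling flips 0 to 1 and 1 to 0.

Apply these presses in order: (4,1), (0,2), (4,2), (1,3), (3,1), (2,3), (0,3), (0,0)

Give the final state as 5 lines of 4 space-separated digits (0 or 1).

Answer: 0 1 1 0
0 1 0 1
0 1 1 1
0 0 0 1
0 0 0 1

Derivation:
After press 1 at (4,1):
1 1 1 1
1 1 0 0
0 0 0 1
1 1 0 0
0 0 1 0

After press 2 at (0,2):
1 0 0 0
1 1 1 0
0 0 0 1
1 1 0 0
0 0 1 0

After press 3 at (4,2):
1 0 0 0
1 1 1 0
0 0 0 1
1 1 1 0
0 1 0 1

After press 4 at (1,3):
1 0 0 1
1 1 0 1
0 0 0 0
1 1 1 0
0 1 0 1

After press 5 at (3,1):
1 0 0 1
1 1 0 1
0 1 0 0
0 0 0 0
0 0 0 1

After press 6 at (2,3):
1 0 0 1
1 1 0 0
0 1 1 1
0 0 0 1
0 0 0 1

After press 7 at (0,3):
1 0 1 0
1 1 0 1
0 1 1 1
0 0 0 1
0 0 0 1

After press 8 at (0,0):
0 1 1 0
0 1 0 1
0 1 1 1
0 0 0 1
0 0 0 1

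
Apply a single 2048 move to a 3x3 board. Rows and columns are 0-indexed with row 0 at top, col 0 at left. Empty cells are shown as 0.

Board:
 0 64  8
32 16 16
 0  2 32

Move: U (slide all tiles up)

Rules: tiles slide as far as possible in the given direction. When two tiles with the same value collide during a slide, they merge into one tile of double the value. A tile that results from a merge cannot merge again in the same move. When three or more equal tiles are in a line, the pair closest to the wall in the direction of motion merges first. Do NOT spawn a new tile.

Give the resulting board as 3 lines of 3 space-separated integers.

Answer: 32 64  8
 0 16 16
 0  2 32

Derivation:
Slide up:
col 0: [0, 32, 0] -> [32, 0, 0]
col 1: [64, 16, 2] -> [64, 16, 2]
col 2: [8, 16, 32] -> [8, 16, 32]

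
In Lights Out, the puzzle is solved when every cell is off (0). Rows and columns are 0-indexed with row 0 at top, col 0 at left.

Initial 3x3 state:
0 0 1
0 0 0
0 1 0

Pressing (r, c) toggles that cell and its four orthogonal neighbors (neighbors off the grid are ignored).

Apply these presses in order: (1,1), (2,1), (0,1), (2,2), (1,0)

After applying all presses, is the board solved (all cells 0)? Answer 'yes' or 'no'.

After press 1 at (1,1):
0 1 1
1 1 1
0 0 0

After press 2 at (2,1):
0 1 1
1 0 1
1 1 1

After press 3 at (0,1):
1 0 0
1 1 1
1 1 1

After press 4 at (2,2):
1 0 0
1 1 0
1 0 0

After press 5 at (1,0):
0 0 0
0 0 0
0 0 0

Lights still on: 0

Answer: yes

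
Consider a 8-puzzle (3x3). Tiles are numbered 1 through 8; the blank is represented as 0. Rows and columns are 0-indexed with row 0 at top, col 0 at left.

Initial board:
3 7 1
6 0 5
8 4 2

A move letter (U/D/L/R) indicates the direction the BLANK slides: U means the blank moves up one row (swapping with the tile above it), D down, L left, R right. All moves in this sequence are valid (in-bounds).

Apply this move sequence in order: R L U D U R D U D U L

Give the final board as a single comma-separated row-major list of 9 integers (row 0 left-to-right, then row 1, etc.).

Answer: 3, 0, 1, 6, 7, 5, 8, 4, 2

Derivation:
After move 1 (R):
3 7 1
6 5 0
8 4 2

After move 2 (L):
3 7 1
6 0 5
8 4 2

After move 3 (U):
3 0 1
6 7 5
8 4 2

After move 4 (D):
3 7 1
6 0 5
8 4 2

After move 5 (U):
3 0 1
6 7 5
8 4 2

After move 6 (R):
3 1 0
6 7 5
8 4 2

After move 7 (D):
3 1 5
6 7 0
8 4 2

After move 8 (U):
3 1 0
6 7 5
8 4 2

After move 9 (D):
3 1 5
6 7 0
8 4 2

After move 10 (U):
3 1 0
6 7 5
8 4 2

After move 11 (L):
3 0 1
6 7 5
8 4 2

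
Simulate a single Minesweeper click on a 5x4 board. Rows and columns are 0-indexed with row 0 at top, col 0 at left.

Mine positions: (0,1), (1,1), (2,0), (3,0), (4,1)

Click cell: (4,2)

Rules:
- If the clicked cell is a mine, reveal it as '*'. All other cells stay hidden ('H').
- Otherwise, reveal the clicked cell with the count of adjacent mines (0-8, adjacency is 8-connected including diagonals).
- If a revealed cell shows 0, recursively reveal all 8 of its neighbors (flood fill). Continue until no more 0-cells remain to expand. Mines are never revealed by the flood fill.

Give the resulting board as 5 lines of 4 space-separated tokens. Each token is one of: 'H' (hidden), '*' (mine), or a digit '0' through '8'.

H H H H
H H H H
H H H H
H H H H
H H 1 H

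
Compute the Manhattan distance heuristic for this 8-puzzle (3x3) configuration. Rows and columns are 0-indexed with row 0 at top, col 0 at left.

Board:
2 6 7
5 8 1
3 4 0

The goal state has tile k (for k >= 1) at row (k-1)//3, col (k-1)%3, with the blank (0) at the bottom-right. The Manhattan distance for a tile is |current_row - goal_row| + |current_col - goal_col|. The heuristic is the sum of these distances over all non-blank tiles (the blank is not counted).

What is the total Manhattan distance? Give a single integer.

Answer: 18

Derivation:
Tile 2: (0,0)->(0,1) = 1
Tile 6: (0,1)->(1,2) = 2
Tile 7: (0,2)->(2,0) = 4
Tile 5: (1,0)->(1,1) = 1
Tile 8: (1,1)->(2,1) = 1
Tile 1: (1,2)->(0,0) = 3
Tile 3: (2,0)->(0,2) = 4
Tile 4: (2,1)->(1,0) = 2
Sum: 1 + 2 + 4 + 1 + 1 + 3 + 4 + 2 = 18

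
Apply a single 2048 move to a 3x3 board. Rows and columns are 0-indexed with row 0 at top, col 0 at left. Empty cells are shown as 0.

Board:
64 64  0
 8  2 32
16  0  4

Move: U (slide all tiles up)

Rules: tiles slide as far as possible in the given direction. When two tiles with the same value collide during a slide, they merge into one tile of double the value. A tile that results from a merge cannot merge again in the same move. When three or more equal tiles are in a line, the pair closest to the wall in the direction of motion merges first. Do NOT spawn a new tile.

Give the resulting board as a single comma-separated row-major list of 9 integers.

Answer: 64, 64, 32, 8, 2, 4, 16, 0, 0

Derivation:
Slide up:
col 0: [64, 8, 16] -> [64, 8, 16]
col 1: [64, 2, 0] -> [64, 2, 0]
col 2: [0, 32, 4] -> [32, 4, 0]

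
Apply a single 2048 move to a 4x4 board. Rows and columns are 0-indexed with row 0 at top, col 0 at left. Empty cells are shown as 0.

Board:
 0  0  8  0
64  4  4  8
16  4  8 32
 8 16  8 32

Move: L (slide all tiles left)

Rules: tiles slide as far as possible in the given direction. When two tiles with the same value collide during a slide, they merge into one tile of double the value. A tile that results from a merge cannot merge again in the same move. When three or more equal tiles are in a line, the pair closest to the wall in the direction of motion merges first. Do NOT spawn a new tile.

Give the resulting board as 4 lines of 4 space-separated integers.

Answer:  8  0  0  0
64  8  8  0
16  4  8 32
 8 16  8 32

Derivation:
Slide left:
row 0: [0, 0, 8, 0] -> [8, 0, 0, 0]
row 1: [64, 4, 4, 8] -> [64, 8, 8, 0]
row 2: [16, 4, 8, 32] -> [16, 4, 8, 32]
row 3: [8, 16, 8, 32] -> [8, 16, 8, 32]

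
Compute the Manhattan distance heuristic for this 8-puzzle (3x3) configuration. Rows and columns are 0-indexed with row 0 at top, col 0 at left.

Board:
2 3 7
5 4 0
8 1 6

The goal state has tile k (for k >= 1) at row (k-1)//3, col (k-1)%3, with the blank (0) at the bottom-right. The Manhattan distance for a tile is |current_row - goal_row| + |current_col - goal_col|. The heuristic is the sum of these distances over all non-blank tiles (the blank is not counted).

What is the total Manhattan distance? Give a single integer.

Answer: 13

Derivation:
Tile 2: at (0,0), goal (0,1), distance |0-0|+|0-1| = 1
Tile 3: at (0,1), goal (0,2), distance |0-0|+|1-2| = 1
Tile 7: at (0,2), goal (2,0), distance |0-2|+|2-0| = 4
Tile 5: at (1,0), goal (1,1), distance |1-1|+|0-1| = 1
Tile 4: at (1,1), goal (1,0), distance |1-1|+|1-0| = 1
Tile 8: at (2,0), goal (2,1), distance |2-2|+|0-1| = 1
Tile 1: at (2,1), goal (0,0), distance |2-0|+|1-0| = 3
Tile 6: at (2,2), goal (1,2), distance |2-1|+|2-2| = 1
Sum: 1 + 1 + 4 + 1 + 1 + 1 + 3 + 1 = 13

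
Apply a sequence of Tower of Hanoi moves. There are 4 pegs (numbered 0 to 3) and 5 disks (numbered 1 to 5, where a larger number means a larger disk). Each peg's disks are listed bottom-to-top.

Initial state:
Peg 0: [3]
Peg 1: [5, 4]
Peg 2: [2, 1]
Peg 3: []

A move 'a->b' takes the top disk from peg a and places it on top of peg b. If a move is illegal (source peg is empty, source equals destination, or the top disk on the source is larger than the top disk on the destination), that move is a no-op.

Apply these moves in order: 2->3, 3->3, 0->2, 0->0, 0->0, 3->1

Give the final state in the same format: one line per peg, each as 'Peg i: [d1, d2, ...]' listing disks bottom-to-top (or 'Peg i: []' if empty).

After move 1 (2->3):
Peg 0: [3]
Peg 1: [5, 4]
Peg 2: [2]
Peg 3: [1]

After move 2 (3->3):
Peg 0: [3]
Peg 1: [5, 4]
Peg 2: [2]
Peg 3: [1]

After move 3 (0->2):
Peg 0: [3]
Peg 1: [5, 4]
Peg 2: [2]
Peg 3: [1]

After move 4 (0->0):
Peg 0: [3]
Peg 1: [5, 4]
Peg 2: [2]
Peg 3: [1]

After move 5 (0->0):
Peg 0: [3]
Peg 1: [5, 4]
Peg 2: [2]
Peg 3: [1]

After move 6 (3->1):
Peg 0: [3]
Peg 1: [5, 4, 1]
Peg 2: [2]
Peg 3: []

Answer: Peg 0: [3]
Peg 1: [5, 4, 1]
Peg 2: [2]
Peg 3: []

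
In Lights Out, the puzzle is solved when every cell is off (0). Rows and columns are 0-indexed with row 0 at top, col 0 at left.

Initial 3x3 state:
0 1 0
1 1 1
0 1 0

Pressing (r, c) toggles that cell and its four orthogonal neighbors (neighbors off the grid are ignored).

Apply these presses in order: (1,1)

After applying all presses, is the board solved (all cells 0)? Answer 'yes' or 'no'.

After press 1 at (1,1):
0 0 0
0 0 0
0 0 0

Lights still on: 0

Answer: yes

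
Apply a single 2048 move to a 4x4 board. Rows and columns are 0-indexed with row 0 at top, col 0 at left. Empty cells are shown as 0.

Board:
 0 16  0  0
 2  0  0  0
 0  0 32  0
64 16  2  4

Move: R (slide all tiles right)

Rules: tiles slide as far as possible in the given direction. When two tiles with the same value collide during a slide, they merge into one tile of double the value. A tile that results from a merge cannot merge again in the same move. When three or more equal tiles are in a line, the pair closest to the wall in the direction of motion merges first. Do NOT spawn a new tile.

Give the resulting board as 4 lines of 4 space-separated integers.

Answer:  0  0  0 16
 0  0  0  2
 0  0  0 32
64 16  2  4

Derivation:
Slide right:
row 0: [0, 16, 0, 0] -> [0, 0, 0, 16]
row 1: [2, 0, 0, 0] -> [0, 0, 0, 2]
row 2: [0, 0, 32, 0] -> [0, 0, 0, 32]
row 3: [64, 16, 2, 4] -> [64, 16, 2, 4]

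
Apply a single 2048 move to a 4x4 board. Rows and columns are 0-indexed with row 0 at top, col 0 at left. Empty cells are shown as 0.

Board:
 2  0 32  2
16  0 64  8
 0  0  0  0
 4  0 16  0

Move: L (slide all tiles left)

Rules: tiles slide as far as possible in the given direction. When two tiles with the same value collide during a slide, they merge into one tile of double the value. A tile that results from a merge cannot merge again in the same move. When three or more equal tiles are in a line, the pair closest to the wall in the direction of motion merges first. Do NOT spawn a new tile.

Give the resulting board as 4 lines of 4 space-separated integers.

Slide left:
row 0: [2, 0, 32, 2] -> [2, 32, 2, 0]
row 1: [16, 0, 64, 8] -> [16, 64, 8, 0]
row 2: [0, 0, 0, 0] -> [0, 0, 0, 0]
row 3: [4, 0, 16, 0] -> [4, 16, 0, 0]

Answer:  2 32  2  0
16 64  8  0
 0  0  0  0
 4 16  0  0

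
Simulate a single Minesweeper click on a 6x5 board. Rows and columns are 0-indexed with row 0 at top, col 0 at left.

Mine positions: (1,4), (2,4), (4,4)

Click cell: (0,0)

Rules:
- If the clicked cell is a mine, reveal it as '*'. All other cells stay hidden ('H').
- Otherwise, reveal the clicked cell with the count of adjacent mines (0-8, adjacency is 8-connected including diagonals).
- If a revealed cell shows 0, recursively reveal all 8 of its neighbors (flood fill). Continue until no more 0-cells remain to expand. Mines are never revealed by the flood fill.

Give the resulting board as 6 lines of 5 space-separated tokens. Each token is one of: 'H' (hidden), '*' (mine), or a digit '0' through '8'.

0 0 0 1 H
0 0 0 2 H
0 0 0 2 H
0 0 0 2 H
0 0 0 1 H
0 0 0 1 H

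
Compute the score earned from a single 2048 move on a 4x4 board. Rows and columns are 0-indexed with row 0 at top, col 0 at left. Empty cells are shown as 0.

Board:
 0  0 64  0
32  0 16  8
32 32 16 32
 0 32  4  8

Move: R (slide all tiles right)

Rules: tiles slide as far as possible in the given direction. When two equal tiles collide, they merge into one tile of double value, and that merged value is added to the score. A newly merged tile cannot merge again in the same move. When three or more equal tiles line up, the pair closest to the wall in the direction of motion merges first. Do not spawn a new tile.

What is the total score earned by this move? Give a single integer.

Slide right:
row 0: [0, 0, 64, 0] -> [0, 0, 0, 64]  score +0 (running 0)
row 1: [32, 0, 16, 8] -> [0, 32, 16, 8]  score +0 (running 0)
row 2: [32, 32, 16, 32] -> [0, 64, 16, 32]  score +64 (running 64)
row 3: [0, 32, 4, 8] -> [0, 32, 4, 8]  score +0 (running 64)
Board after move:
 0  0  0 64
 0 32 16  8
 0 64 16 32
 0 32  4  8

Answer: 64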